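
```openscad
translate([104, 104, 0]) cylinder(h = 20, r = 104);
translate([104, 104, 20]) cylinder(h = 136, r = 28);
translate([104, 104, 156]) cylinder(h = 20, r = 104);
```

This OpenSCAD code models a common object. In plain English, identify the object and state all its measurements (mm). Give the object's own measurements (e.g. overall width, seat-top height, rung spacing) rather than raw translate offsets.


A spool: two coaxial disc flanges of radius 104 mm and thickness 20 mm, joined by a core cylinder of radius 28 mm and height 136 mm. The lower flange rests on z = 0 and the three cylinders share a vertical axis.


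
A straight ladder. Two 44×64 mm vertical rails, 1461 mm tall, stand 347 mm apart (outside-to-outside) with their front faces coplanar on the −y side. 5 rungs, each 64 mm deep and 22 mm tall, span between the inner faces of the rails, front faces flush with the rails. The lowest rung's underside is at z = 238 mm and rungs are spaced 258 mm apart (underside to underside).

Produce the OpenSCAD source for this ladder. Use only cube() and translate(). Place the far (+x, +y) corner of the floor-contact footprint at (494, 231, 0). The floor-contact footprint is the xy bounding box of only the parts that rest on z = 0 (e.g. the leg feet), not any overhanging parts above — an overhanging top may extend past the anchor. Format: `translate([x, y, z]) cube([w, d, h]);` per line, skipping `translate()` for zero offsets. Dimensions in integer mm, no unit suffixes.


translate([147, 167, 0]) cube([44, 64, 1461]);
translate([450, 167, 0]) cube([44, 64, 1461]);
translate([191, 167, 238]) cube([259, 64, 22]);
translate([191, 167, 496]) cube([259, 64, 22]);
translate([191, 167, 754]) cube([259, 64, 22]);
translate([191, 167, 1012]) cube([259, 64, 22]);
translate([191, 167, 1270]) cube([259, 64, 22]);


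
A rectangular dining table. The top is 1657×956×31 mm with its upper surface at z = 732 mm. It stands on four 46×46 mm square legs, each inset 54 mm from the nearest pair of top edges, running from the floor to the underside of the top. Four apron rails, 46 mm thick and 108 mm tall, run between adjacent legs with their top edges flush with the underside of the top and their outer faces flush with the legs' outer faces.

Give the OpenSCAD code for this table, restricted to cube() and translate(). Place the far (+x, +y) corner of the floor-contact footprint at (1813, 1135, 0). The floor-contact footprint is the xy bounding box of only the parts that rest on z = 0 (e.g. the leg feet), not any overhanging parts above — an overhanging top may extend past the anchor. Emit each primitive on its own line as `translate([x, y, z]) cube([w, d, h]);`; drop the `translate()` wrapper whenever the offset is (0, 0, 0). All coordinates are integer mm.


translate([210, 233, 701]) cube([1657, 956, 31]);
translate([264, 287, 0]) cube([46, 46, 701]);
translate([1767, 287, 0]) cube([46, 46, 701]);
translate([264, 1089, 0]) cube([46, 46, 701]);
translate([1767, 1089, 0]) cube([46, 46, 701]);
translate([310, 287, 593]) cube([1457, 46, 108]);
translate([310, 1089, 593]) cube([1457, 46, 108]);
translate([264, 333, 593]) cube([46, 756, 108]);
translate([1767, 333, 593]) cube([46, 756, 108]);


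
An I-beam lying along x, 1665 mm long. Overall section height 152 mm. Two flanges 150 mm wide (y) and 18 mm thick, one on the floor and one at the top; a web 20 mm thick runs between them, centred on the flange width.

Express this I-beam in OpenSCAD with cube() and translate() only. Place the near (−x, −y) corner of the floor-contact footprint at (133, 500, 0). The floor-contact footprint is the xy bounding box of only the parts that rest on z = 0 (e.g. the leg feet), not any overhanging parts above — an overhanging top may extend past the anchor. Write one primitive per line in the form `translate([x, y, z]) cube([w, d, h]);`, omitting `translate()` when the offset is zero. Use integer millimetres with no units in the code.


translate([133, 500, 0]) cube([1665, 150, 18]);
translate([133, 565, 18]) cube([1665, 20, 116]);
translate([133, 500, 134]) cube([1665, 150, 18]);


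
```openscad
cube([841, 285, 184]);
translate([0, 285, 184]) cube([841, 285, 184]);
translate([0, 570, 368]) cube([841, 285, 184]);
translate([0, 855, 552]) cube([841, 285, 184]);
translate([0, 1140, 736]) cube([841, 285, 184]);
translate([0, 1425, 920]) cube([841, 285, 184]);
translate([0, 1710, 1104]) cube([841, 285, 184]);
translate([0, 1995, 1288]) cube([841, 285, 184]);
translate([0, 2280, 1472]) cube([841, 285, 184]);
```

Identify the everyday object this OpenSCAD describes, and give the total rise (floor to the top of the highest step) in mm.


A staircase. The total rise is 1656 mm.

9 identical blocks, each offset up and back from the previous — a staircase. Each step is 184 mm tall and there are 9 of them, so the total rise is 9 × 184 = 1656 mm.


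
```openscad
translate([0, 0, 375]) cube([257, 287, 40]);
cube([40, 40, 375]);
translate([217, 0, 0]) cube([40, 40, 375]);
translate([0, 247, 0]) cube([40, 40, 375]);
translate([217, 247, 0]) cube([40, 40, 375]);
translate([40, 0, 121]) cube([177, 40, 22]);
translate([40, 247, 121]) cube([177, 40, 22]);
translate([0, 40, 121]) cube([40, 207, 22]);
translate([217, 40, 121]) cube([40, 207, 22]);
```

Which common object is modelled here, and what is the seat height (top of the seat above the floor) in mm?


A stool. The seat height is 415 mm.

A 257×287×40 slab at z = 375 on four corner posts — a stool. The seat top is 375 + 40 = 415 mm.


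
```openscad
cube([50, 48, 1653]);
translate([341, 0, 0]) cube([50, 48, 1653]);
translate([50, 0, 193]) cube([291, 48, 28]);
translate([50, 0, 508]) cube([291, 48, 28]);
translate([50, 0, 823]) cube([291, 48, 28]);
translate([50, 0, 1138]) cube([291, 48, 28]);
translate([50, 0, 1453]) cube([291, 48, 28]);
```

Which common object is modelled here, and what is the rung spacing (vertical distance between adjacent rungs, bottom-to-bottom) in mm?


A ladder. The rung spacing is 315 mm.

Two tall 50×48 posts with 5 short bars between them — a ladder. Adjacent rungs sit at z = 193 and z = 508, so the spacing is 508 − 193 = 315 mm.


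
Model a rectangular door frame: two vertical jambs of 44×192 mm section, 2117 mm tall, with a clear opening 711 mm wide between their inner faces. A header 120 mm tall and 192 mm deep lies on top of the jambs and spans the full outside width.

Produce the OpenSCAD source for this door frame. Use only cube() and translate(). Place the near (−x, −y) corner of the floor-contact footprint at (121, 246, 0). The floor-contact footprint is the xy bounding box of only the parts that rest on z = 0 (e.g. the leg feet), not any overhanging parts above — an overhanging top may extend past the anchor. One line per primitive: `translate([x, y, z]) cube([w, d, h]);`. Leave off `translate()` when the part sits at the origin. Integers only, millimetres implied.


translate([121, 246, 0]) cube([44, 192, 2117]);
translate([876, 246, 0]) cube([44, 192, 2117]);
translate([121, 246, 2117]) cube([799, 192, 120]);


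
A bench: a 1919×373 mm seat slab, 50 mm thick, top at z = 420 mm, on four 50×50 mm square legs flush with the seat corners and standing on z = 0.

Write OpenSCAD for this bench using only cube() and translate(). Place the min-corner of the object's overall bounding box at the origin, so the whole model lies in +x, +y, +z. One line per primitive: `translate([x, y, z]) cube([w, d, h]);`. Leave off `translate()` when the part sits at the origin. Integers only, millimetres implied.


translate([0, 0, 370]) cube([1919, 373, 50]);
cube([50, 50, 370]);
translate([0, 323, 0]) cube([50, 50, 370]);
translate([1869, 0, 0]) cube([50, 50, 370]);
translate([1869, 323, 0]) cube([50, 50, 370]);


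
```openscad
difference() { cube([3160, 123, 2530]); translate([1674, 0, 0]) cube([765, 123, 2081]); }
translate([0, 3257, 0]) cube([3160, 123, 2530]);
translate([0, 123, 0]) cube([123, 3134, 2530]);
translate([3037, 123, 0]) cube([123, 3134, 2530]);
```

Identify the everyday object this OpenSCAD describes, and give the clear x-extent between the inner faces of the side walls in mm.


A single room. The interior width is 2914 mm.

Four walls enclosing a rectangle with a door in the front wall — a room. Outside width 3160 minus two 123 mm walls gives 2914 mm.


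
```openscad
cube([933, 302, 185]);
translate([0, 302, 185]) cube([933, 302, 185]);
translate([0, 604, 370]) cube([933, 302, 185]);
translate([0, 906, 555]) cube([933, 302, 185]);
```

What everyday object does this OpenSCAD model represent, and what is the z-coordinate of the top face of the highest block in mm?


A staircase. The total rise is 740 mm.

4 identical blocks, each offset up and back from the previous — a staircase. Each step is 185 mm tall and there are 4 of them, so the total rise is 4 × 185 = 740 mm.


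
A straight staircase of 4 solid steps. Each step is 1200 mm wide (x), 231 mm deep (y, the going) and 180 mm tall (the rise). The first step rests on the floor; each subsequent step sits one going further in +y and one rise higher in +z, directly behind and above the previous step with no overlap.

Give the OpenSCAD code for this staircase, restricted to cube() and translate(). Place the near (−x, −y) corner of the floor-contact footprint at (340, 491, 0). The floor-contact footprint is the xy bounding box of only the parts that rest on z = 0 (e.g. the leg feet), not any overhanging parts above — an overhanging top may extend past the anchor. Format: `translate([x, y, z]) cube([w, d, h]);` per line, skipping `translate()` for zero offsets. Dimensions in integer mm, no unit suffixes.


translate([340, 491, 0]) cube([1200, 231, 180]);
translate([340, 722, 180]) cube([1200, 231, 180]);
translate([340, 953, 360]) cube([1200, 231, 180]);
translate([340, 1184, 540]) cube([1200, 231, 180]);


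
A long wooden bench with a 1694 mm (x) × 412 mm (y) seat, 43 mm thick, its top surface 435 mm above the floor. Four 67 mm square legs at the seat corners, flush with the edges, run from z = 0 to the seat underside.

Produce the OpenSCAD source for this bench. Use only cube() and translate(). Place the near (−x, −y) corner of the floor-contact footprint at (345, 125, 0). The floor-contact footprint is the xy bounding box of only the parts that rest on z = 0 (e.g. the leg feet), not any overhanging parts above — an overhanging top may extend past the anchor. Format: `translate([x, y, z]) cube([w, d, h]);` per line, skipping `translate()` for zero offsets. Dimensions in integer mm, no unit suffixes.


translate([345, 125, 392]) cube([1694, 412, 43]);
translate([345, 125, 0]) cube([67, 67, 392]);
translate([345, 470, 0]) cube([67, 67, 392]);
translate([1972, 125, 0]) cube([67, 67, 392]);
translate([1972, 470, 0]) cube([67, 67, 392]);


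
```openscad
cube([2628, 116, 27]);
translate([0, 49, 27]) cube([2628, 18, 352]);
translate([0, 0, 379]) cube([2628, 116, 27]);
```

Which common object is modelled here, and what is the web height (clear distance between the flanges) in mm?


An I-beam. The web height is 352 mm.

Two wide flanges with a thin centred web — an I-beam. Overall 406 mm minus two 27 mm flanges gives a web of 406 − 2·27 = 352 mm.


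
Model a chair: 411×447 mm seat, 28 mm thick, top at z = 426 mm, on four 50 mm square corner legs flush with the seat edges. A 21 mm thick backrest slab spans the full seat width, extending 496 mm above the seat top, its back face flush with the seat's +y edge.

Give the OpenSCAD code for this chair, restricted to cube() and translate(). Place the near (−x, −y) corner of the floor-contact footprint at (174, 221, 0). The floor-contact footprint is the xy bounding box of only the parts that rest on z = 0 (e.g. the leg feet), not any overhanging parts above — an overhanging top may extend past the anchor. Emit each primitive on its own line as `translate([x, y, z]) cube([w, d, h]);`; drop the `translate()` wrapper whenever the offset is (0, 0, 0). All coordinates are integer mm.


translate([174, 221, 398]) cube([411, 447, 28]);
translate([174, 221, 0]) cube([50, 50, 398]);
translate([535, 221, 0]) cube([50, 50, 398]);
translate([174, 618, 0]) cube([50, 50, 398]);
translate([535, 618, 0]) cube([50, 50, 398]);
translate([174, 647, 426]) cube([411, 21, 496]);


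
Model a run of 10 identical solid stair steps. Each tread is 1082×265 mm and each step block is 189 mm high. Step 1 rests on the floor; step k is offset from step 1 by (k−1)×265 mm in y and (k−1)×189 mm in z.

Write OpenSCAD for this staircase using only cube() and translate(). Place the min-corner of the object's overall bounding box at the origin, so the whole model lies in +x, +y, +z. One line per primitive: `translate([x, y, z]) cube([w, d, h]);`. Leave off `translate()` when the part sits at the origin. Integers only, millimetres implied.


cube([1082, 265, 189]);
translate([0, 265, 189]) cube([1082, 265, 189]);
translate([0, 530, 378]) cube([1082, 265, 189]);
translate([0, 795, 567]) cube([1082, 265, 189]);
translate([0, 1060, 756]) cube([1082, 265, 189]);
translate([0, 1325, 945]) cube([1082, 265, 189]);
translate([0, 1590, 1134]) cube([1082, 265, 189]);
translate([0, 1855, 1323]) cube([1082, 265, 189]);
translate([0, 2120, 1512]) cube([1082, 265, 189]);
translate([0, 2385, 1701]) cube([1082, 265, 189]);


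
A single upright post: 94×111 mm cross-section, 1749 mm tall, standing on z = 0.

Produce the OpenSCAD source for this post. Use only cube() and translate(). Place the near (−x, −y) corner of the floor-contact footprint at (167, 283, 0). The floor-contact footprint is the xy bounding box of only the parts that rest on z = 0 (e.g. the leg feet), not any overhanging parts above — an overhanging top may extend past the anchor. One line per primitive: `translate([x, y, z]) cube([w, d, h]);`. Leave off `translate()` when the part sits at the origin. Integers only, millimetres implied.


translate([167, 283, 0]) cube([94, 111, 1749]);


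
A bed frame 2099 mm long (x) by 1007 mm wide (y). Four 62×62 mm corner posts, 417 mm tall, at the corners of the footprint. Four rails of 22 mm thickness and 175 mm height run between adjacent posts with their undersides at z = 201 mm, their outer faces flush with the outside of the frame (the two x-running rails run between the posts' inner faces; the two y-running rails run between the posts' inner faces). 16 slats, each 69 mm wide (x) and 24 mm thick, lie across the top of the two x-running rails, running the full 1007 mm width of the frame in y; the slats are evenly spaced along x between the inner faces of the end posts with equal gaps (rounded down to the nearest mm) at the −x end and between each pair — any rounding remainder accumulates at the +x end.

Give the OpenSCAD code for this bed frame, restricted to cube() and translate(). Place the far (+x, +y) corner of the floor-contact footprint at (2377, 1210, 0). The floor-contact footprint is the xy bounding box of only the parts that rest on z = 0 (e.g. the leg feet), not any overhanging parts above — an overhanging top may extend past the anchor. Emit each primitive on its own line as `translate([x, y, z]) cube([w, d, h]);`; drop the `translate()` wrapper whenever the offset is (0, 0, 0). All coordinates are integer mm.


translate([278, 203, 0]) cube([62, 62, 417]);
translate([278, 1148, 0]) cube([62, 62, 417]);
translate([2315, 203, 0]) cube([62, 62, 417]);
translate([2315, 1148, 0]) cube([62, 62, 417]);
translate([340, 203, 201]) cube([1975, 22, 175]);
translate([340, 1188, 201]) cube([1975, 22, 175]);
translate([278, 265, 201]) cube([22, 883, 175]);
translate([2355, 265, 201]) cube([22, 883, 175]);
translate([391, 203, 376]) cube([69, 1007, 24]);
translate([511, 203, 376]) cube([69, 1007, 24]);
translate([631, 203, 376]) cube([69, 1007, 24]);
translate([751, 203, 376]) cube([69, 1007, 24]);
translate([871, 203, 376]) cube([69, 1007, 24]);
translate([991, 203, 376]) cube([69, 1007, 24]);
translate([1111, 203, 376]) cube([69, 1007, 24]);
translate([1231, 203, 376]) cube([69, 1007, 24]);
translate([1351, 203, 376]) cube([69, 1007, 24]);
translate([1471, 203, 376]) cube([69, 1007, 24]);
translate([1591, 203, 376]) cube([69, 1007, 24]);
translate([1711, 203, 376]) cube([69, 1007, 24]);
translate([1831, 203, 376]) cube([69, 1007, 24]);
translate([1951, 203, 376]) cube([69, 1007, 24]);
translate([2071, 203, 376]) cube([69, 1007, 24]);
translate([2191, 203, 376]) cube([69, 1007, 24]);


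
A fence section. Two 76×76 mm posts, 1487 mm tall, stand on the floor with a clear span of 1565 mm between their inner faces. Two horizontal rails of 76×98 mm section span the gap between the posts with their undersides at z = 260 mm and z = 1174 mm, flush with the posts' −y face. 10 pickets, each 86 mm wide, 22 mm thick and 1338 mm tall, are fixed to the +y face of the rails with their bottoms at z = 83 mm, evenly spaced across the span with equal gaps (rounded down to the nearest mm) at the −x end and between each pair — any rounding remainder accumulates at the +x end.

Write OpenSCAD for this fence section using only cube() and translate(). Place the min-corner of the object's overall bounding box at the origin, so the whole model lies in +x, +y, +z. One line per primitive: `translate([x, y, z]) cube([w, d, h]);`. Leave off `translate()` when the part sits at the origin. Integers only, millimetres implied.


cube([76, 76, 1487]);
translate([1641, 0, 0]) cube([76, 76, 1487]);
translate([76, 0, 260]) cube([1565, 76, 98]);
translate([76, 0, 1174]) cube([1565, 76, 98]);
translate([140, 76, 83]) cube([86, 22, 1338]);
translate([290, 76, 83]) cube([86, 22, 1338]);
translate([440, 76, 83]) cube([86, 22, 1338]);
translate([590, 76, 83]) cube([86, 22, 1338]);
translate([740, 76, 83]) cube([86, 22, 1338]);
translate([890, 76, 83]) cube([86, 22, 1338]);
translate([1040, 76, 83]) cube([86, 22, 1338]);
translate([1190, 76, 83]) cube([86, 22, 1338]);
translate([1340, 76, 83]) cube([86, 22, 1338]);
translate([1490, 76, 83]) cube([86, 22, 1338]);


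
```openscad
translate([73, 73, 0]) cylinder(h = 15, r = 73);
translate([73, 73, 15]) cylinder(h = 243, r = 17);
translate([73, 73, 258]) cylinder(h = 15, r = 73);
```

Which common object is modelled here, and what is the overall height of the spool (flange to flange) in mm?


A spool. The overall height is 273 mm.

Three coaxial cylinders, large–small–large — a spool. Two 15 mm flanges and a 243 mm core give 15 + 243 + 15 = 273 mm.


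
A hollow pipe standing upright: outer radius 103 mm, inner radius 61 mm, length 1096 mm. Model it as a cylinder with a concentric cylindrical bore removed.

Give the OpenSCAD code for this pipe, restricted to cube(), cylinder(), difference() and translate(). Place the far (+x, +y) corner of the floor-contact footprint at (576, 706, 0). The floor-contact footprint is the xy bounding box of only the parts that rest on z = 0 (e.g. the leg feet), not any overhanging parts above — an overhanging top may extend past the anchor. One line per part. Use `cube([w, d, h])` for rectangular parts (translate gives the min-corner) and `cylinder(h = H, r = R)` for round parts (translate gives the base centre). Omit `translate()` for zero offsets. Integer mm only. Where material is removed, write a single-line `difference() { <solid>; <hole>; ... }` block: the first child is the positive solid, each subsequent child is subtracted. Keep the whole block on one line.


difference() { translate([473, 603, 0]) cylinder(h = 1096, r = 103); translate([473, 603, 0]) cylinder(h = 1096, r = 61); }


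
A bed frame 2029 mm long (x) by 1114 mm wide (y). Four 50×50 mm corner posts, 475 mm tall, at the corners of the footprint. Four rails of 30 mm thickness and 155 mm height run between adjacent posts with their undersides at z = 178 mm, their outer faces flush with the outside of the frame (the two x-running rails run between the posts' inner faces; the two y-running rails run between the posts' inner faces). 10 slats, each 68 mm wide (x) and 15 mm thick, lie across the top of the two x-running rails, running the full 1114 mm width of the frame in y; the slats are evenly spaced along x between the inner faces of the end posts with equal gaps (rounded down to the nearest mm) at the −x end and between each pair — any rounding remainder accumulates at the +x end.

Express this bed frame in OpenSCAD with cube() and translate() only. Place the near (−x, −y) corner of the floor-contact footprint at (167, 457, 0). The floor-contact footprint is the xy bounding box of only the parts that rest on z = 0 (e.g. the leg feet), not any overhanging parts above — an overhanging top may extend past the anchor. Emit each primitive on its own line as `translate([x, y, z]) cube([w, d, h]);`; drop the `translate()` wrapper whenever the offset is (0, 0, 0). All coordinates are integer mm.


translate([167, 457, 0]) cube([50, 50, 475]);
translate([167, 1521, 0]) cube([50, 50, 475]);
translate([2146, 457, 0]) cube([50, 50, 475]);
translate([2146, 1521, 0]) cube([50, 50, 475]);
translate([217, 457, 178]) cube([1929, 30, 155]);
translate([217, 1541, 178]) cube([1929, 30, 155]);
translate([167, 507, 178]) cube([30, 1014, 155]);
translate([2166, 507, 178]) cube([30, 1014, 155]);
translate([330, 457, 333]) cube([68, 1114, 15]);
translate([511, 457, 333]) cube([68, 1114, 15]);
translate([692, 457, 333]) cube([68, 1114, 15]);
translate([873, 457, 333]) cube([68, 1114, 15]);
translate([1054, 457, 333]) cube([68, 1114, 15]);
translate([1235, 457, 333]) cube([68, 1114, 15]);
translate([1416, 457, 333]) cube([68, 1114, 15]);
translate([1597, 457, 333]) cube([68, 1114, 15]);
translate([1778, 457, 333]) cube([68, 1114, 15]);
translate([1959, 457, 333]) cube([68, 1114, 15]);


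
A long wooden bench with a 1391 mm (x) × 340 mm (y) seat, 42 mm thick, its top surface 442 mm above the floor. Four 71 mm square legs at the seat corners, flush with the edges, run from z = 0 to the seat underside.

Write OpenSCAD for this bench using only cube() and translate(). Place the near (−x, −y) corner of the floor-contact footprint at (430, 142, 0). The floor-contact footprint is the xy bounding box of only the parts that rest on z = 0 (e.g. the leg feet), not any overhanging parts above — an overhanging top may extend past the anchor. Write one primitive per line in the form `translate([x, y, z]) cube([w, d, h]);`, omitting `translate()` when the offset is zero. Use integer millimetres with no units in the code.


// leg_h = 442 − 42 = 400
translate([430, 142, 400]) cube([1391, 340, 42]);
translate([430, 142, 0]) cube([71, 71, 400]);
translate([430, 411, 0]) cube([71, 71, 400]);
translate([1750, 142, 0]) cube([71, 71, 400]);
translate([1750, 411, 0]) cube([71, 71, 400]);


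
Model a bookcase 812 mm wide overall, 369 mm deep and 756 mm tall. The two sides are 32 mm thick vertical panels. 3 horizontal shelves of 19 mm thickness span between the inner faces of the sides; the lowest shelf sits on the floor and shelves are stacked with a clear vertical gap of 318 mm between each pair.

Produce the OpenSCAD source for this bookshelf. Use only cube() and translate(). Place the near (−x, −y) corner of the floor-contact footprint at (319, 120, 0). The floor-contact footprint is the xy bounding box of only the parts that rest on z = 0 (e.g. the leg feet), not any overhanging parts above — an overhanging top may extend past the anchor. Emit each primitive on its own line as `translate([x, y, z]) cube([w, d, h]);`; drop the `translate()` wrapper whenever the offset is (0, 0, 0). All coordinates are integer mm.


translate([319, 120, 0]) cube([32, 369, 756]);
translate([1099, 120, 0]) cube([32, 369, 756]);
translate([351, 120, 0]) cube([748, 369, 19]);
translate([351, 120, 337]) cube([748, 369, 19]);
translate([351, 120, 674]) cube([748, 369, 19]);


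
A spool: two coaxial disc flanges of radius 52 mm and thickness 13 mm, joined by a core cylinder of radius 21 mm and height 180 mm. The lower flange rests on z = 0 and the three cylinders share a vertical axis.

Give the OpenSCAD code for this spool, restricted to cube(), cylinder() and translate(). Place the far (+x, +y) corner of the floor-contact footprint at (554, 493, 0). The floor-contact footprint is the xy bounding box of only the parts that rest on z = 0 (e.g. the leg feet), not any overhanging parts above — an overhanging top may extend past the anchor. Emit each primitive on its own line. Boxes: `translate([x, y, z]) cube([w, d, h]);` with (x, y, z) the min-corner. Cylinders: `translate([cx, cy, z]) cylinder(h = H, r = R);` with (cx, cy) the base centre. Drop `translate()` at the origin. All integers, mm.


translate([502, 441, 0]) cylinder(h = 13, r = 52);
translate([502, 441, 13]) cylinder(h = 180, r = 21);
translate([502, 441, 193]) cylinder(h = 13, r = 52);


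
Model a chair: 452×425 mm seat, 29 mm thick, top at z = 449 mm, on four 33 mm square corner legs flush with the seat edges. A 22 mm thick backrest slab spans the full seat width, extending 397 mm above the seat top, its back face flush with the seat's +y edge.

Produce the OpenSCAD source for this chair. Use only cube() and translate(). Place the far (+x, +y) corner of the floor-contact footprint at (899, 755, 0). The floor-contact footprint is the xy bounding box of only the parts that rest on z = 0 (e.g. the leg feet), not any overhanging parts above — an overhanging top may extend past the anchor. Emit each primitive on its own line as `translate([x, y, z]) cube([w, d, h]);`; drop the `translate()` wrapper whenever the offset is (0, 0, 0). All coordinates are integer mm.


translate([447, 330, 420]) cube([452, 425, 29]);
translate([447, 330, 0]) cube([33, 33, 420]);
translate([866, 330, 0]) cube([33, 33, 420]);
translate([447, 722, 0]) cube([33, 33, 420]);
translate([866, 722, 0]) cube([33, 33, 420]);
translate([447, 733, 449]) cube([452, 22, 397]);


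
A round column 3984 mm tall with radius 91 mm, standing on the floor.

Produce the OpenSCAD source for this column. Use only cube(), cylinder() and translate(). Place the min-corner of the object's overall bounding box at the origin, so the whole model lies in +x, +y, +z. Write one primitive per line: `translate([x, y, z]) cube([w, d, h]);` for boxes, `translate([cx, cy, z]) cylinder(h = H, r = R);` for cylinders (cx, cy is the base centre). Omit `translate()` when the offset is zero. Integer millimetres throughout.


translate([91, 91, 0]) cylinder(h = 3984, r = 91);


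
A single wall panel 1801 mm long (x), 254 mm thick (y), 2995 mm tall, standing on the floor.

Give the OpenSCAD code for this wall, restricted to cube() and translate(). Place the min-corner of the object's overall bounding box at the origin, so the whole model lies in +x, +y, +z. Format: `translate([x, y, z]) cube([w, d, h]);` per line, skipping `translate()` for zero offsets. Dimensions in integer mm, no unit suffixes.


cube([1801, 254, 2995]);


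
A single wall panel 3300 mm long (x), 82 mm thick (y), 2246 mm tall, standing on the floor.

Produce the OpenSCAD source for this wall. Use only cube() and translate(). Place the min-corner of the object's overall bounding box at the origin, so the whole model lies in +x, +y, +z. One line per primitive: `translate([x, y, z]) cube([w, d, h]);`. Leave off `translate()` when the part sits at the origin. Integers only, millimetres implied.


cube([3300, 82, 2246]);


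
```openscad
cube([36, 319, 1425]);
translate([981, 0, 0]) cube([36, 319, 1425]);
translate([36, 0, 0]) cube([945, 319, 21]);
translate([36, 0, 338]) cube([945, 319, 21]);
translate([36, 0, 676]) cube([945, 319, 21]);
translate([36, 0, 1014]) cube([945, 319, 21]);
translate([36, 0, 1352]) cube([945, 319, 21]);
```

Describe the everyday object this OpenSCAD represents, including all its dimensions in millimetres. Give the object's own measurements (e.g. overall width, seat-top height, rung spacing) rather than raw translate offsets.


An open bookshelf. Two side panels, each 36 mm thick, 319 mm deep and 1425 mm tall, stand 1017 mm apart (outside-to-outside). Between them sit 5 shelves, each 21 mm thick and 319 mm deep, spanning the full gap between the sides. The bottom shelf rests on the floor (its underside at z = 0) and the clear gap between one shelf's top and the next shelf's underside is 317 mm.


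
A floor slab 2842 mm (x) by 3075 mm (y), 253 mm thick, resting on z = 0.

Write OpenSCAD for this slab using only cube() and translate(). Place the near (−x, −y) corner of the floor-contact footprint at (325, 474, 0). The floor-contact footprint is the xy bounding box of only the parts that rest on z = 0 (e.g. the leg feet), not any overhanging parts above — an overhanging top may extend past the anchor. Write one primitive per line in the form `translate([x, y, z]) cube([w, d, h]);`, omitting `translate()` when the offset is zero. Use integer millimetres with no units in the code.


translate([325, 474, 0]) cube([2842, 3075, 253]);


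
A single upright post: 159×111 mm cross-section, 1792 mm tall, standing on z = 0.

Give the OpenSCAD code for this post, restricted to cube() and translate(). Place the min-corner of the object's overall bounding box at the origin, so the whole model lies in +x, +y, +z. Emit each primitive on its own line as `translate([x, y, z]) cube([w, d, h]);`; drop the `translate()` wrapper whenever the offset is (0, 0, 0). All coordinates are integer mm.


cube([159, 111, 1792]);


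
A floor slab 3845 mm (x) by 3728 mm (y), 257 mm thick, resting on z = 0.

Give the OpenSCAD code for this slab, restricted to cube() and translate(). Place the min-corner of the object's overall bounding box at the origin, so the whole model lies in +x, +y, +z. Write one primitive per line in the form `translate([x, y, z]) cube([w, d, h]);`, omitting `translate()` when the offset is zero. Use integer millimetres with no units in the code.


cube([3845, 3728, 257]);


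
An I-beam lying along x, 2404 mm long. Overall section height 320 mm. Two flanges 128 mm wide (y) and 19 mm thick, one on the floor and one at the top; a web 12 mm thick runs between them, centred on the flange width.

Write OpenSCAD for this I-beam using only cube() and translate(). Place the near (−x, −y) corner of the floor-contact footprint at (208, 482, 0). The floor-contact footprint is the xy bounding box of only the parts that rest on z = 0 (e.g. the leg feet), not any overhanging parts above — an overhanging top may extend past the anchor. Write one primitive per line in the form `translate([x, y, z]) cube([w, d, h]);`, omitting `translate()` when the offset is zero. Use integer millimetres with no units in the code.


translate([208, 482, 0]) cube([2404, 128, 19]);
translate([208, 540, 19]) cube([2404, 12, 282]);
translate([208, 482, 301]) cube([2404, 128, 19]);


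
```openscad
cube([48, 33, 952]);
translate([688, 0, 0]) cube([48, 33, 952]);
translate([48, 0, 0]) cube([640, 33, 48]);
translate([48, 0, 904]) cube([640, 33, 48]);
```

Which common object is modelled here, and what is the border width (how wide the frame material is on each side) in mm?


A picture frame. The border width is 48 mm.

Four thin pieces enclosing a rectangular opening — a picture frame. The two full-height stiles are 952 mm tall; the top rail sits at z = 904 and is 48 mm tall, so the border above the opening is 952 − 904 = 48 mm, matching the stile x-width.


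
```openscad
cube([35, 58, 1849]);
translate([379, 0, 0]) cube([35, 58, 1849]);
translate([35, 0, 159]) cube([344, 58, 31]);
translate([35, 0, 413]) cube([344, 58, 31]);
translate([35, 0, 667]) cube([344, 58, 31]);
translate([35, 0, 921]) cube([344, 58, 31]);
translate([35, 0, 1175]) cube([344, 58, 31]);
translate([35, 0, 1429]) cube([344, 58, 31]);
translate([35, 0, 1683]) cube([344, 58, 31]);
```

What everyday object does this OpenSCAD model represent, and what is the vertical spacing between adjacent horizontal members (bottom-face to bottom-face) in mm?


A ladder. The rung spacing is 254 mm.

Two tall 35×58 posts with 7 short bars between them — a ladder. Adjacent rungs sit at z = 159 and z = 413, so the spacing is 413 − 159 = 254 mm.


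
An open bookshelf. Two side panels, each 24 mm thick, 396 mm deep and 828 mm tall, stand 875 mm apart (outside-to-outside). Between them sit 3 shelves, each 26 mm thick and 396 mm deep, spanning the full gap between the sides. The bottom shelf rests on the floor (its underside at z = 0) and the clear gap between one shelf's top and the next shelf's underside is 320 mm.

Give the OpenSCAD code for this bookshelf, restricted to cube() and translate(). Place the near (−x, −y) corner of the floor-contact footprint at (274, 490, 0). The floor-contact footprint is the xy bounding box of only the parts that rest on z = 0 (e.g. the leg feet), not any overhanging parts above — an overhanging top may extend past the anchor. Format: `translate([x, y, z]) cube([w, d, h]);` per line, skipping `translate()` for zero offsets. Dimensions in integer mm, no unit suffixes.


translate([274, 490, 0]) cube([24, 396, 828]);
translate([1125, 490, 0]) cube([24, 396, 828]);
translate([298, 490, 0]) cube([827, 396, 26]);
translate([298, 490, 346]) cube([827, 396, 26]);
translate([298, 490, 692]) cube([827, 396, 26]);


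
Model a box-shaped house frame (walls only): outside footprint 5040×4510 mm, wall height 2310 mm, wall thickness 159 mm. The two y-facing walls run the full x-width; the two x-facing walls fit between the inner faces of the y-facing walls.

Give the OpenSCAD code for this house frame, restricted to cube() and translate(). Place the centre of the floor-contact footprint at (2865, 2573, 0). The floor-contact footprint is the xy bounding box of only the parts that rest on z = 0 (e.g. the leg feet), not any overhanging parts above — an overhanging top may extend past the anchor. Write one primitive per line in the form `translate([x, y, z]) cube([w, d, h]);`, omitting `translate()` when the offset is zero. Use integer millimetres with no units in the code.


translate([345, 318, 0]) cube([5040, 159, 2310]);
translate([345, 4669, 0]) cube([5040, 159, 2310]);
translate([345, 477, 0]) cube([159, 4192, 2310]);
translate([5226, 477, 0]) cube([159, 4192, 2310]);


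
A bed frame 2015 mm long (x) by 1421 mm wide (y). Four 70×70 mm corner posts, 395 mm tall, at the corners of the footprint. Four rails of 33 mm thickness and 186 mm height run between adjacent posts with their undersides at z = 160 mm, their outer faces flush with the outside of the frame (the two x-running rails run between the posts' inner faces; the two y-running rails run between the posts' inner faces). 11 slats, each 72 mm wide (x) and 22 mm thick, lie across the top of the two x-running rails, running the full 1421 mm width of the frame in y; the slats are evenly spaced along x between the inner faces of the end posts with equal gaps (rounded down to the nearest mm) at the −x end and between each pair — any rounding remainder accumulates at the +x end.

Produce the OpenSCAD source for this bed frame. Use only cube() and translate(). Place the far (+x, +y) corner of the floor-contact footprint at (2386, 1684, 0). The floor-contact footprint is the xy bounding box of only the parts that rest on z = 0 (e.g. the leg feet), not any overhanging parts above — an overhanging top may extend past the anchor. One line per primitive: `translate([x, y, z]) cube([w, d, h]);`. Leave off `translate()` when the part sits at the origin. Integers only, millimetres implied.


translate([371, 263, 0]) cube([70, 70, 395]);
translate([371, 1614, 0]) cube([70, 70, 395]);
translate([2316, 263, 0]) cube([70, 70, 395]);
translate([2316, 1614, 0]) cube([70, 70, 395]);
translate([441, 263, 160]) cube([1875, 33, 186]);
translate([441, 1651, 160]) cube([1875, 33, 186]);
translate([371, 333, 160]) cube([33, 1281, 186]);
translate([2353, 333, 160]) cube([33, 1281, 186]);
translate([531, 263, 346]) cube([72, 1421, 22]);
translate([693, 263, 346]) cube([72, 1421, 22]);
translate([855, 263, 346]) cube([72, 1421, 22]);
translate([1017, 263, 346]) cube([72, 1421, 22]);
translate([1179, 263, 346]) cube([72, 1421, 22]);
translate([1341, 263, 346]) cube([72, 1421, 22]);
translate([1503, 263, 346]) cube([72, 1421, 22]);
translate([1665, 263, 346]) cube([72, 1421, 22]);
translate([1827, 263, 346]) cube([72, 1421, 22]);
translate([1989, 263, 346]) cube([72, 1421, 22]);
translate([2151, 263, 346]) cube([72, 1421, 22]);


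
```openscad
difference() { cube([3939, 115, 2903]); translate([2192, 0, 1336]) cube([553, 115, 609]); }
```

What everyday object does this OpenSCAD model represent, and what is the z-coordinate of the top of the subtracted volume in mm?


A wall with a window opening. The window head height is 1945 mm.

A wall with a rectangular opening subtracted — a window. Sill at z = 1336, opening 609 mm tall, so the head is at 1336 + 609 = 1945 mm.


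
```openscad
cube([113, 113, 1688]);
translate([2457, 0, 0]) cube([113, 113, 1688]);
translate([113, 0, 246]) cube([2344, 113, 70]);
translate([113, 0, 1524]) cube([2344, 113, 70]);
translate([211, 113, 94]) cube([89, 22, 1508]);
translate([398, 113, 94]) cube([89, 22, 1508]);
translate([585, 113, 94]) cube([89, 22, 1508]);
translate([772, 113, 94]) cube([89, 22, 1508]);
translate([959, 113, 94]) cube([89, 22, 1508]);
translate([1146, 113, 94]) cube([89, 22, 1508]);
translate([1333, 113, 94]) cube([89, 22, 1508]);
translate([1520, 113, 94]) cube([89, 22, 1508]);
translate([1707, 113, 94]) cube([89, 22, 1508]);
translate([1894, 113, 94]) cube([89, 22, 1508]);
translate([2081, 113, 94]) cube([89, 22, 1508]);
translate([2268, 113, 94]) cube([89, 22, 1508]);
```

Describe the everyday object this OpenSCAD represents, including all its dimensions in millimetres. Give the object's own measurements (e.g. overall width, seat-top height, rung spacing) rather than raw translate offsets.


A fence section. Two 113×113 mm posts, 1688 mm tall, stand on the floor with a clear span of 2344 mm between their inner faces. Two horizontal rails of 113×70 mm section span the gap between the posts with their undersides at z = 246 mm and z = 1524 mm, flush with the posts' −y face. 12 pickets, each 89 mm wide, 22 mm thick and 1508 mm tall, are fixed to the +y face of the rails with their bottoms at z = 94 mm, spaced across the span with a 98 mm gap after the −x post and between neighbouring pickets, with 100 mm left before the +x post.


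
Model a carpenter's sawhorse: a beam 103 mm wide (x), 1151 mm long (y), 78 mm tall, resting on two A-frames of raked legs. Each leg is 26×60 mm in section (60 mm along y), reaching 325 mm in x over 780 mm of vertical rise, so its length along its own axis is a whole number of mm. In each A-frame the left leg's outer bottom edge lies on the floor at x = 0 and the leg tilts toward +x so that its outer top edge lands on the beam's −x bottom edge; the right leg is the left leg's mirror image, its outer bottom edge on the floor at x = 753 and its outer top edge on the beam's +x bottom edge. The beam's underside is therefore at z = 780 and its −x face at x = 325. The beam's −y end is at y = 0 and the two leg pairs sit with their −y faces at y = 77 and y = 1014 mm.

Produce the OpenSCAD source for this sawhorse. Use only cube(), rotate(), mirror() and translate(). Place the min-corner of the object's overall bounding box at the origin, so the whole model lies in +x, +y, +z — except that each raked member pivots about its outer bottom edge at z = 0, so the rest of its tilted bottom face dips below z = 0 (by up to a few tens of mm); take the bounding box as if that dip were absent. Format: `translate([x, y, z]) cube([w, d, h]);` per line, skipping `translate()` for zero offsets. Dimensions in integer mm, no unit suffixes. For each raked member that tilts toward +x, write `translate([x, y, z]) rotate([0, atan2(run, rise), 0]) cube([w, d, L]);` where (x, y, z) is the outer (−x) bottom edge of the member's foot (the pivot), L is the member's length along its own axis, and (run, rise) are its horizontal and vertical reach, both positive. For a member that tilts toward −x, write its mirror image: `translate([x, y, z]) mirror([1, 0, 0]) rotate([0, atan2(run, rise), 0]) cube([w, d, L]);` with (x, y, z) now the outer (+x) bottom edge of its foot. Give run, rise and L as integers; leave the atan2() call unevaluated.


translate([325, 0, 780]) cube([103, 1151, 78]);
translate([0, 77, 0]) rotate([0, atan2(325, 780), 0]) cube([26, 60, 845]);
translate([753, 77, 0]) mirror([1, 0, 0]) rotate([0, atan2(325, 780), 0]) cube([26, 60, 845]);
translate([0, 1014, 0]) rotate([0, atan2(325, 780), 0]) cube([26, 60, 845]);
translate([753, 1014, 0]) mirror([1, 0, 0]) rotate([0, atan2(325, 780), 0]) cube([26, 60, 845]);
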